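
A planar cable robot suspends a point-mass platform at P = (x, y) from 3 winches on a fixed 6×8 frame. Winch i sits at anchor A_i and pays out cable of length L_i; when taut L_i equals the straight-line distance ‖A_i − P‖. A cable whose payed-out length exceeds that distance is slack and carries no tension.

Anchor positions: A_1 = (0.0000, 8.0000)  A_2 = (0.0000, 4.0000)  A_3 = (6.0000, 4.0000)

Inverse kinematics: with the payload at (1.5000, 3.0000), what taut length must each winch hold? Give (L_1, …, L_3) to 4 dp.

L_1: Δ = A_1−P = (-1.5000, 5.0000) → ‖Δ‖ = √27.2500 = 5.2202
L_2: Δ = A_2−P = (-1.5000, 1.0000) → ‖Δ‖ = √3.2500 = 1.8028
L_3: Δ = A_3−P = (4.5000, 1.0000) → ‖Δ‖ = √21.2500 = 4.6098

(5.2202, 1.8028, 4.6098)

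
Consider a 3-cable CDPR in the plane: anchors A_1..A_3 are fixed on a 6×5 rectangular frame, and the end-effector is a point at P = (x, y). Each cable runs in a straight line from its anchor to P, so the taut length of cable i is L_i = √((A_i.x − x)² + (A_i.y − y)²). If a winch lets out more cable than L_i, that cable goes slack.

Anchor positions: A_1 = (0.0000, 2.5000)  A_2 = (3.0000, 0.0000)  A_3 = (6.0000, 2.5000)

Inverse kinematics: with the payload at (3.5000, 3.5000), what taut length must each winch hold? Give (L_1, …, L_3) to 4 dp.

cable 1: Δx=-3.5000, Δy=-1.0000; L_1 = √(Δx²+Δy²) = 3.6401
cable 2: Δx=-0.5000, Δy=-3.5000; L_2 = √(Δx²+Δy²) = 3.5355
cable 3: Δx=2.5000, Δy=-1.0000; L_3 = √(Δx²+Δy²) = 2.6926

(3.6401, 3.5355, 2.6926)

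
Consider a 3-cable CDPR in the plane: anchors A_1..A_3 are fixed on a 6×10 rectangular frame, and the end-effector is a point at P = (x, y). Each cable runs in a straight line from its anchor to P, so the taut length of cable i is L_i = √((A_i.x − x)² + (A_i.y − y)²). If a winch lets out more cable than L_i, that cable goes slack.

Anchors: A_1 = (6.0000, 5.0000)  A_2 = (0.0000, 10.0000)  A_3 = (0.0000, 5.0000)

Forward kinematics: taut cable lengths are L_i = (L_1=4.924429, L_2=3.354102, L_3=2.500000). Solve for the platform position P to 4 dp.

expand ‖A_i−P‖²=L_i² and subtract eq 1 (c_i ≔ ‖A_i‖²−L_i²)
c_1 = 36.0000+25.0000−24.2500 = 36.7500
eq1−eq2 → [12.0000  -10.0000]·P = -52.0000
eq1−eq3 → [12.0000  0.0000]·P = 18.0000
2×2 solve → P = (1.5000, 7.0000)

(1.5000, 7.0000)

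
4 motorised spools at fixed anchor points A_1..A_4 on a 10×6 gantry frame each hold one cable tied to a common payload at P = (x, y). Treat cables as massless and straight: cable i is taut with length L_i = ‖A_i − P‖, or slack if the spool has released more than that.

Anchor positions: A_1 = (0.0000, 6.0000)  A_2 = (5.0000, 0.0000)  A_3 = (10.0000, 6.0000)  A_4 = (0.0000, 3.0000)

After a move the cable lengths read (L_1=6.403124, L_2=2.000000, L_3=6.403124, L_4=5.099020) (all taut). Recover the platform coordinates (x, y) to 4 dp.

(5.0000, 2.0000)

circle eqns → linear via eq_j − eq_1; set c_j = A_j·A_j − L_j²
c_1 = 0.0000+36.0000−41.0000 = -5.0000
-10.0000·x + 12.0000·y = c_1−c_2 = -26.0000
-20.0000·x + 0.0000·y = c_1−c_3 = -100.0000
0.0000·x + 6.0000·y = c_1−c_4 = 12.0000
solve first two rows → x=5.0000, y=2.0000
check cable 4: ‖A_4−P‖² = 26.0000 ≈ L_4² = 26.0000 ✓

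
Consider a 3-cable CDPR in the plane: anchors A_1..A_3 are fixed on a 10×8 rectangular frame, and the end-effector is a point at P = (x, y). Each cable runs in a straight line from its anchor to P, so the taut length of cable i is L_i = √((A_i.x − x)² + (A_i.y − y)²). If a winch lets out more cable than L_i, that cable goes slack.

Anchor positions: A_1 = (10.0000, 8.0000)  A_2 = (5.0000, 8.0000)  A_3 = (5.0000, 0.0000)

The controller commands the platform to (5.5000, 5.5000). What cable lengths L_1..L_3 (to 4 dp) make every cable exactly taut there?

(5.1478, 2.5495, 5.5227)

L_1 = √((10.0000−5.5000)² + (8.0000−5.5000)²) = 5.1478
L_2 = √((5.0000−5.5000)² + (8.0000−5.5000)²) = 2.5495
L_3 = √((5.0000−5.5000)² + (0.0000−5.5000)²) = 5.5227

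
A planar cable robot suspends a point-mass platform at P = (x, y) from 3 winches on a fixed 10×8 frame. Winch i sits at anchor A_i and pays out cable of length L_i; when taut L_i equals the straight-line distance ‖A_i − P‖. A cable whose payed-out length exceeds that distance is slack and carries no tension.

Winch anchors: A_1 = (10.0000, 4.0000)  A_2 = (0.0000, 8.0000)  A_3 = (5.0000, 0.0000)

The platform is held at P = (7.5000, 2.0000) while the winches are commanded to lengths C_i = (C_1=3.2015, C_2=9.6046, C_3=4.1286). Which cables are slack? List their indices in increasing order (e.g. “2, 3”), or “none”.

3

cable 1: L_1 = ‖A_1−P‖ = 3.2016;  C_1 = 3.2015 → taut
cable 2: L_2 = ‖A_2−P‖ = 9.6047;  C_2 = 9.6046 → taut
cable 3: L_3 = ‖A_3−P‖ = 3.2016;  C_3 = 4.1286 → slack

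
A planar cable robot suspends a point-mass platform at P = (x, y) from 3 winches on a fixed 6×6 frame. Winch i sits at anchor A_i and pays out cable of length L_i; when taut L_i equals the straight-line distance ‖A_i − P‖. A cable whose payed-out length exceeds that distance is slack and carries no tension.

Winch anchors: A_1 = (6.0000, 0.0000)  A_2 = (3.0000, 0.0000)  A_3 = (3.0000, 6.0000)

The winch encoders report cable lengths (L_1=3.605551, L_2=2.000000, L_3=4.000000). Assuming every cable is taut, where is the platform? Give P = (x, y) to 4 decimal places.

(3.0000, 2.0000)

circle eqns → linear via eq_j − eq_1; set q_j = A_j·A_j − L_j²
q_1 = 36.0000+0.0000−13.0000 = 23.0000
6.0000·x + 0.0000·y = q_1−q_2 = 18.0000
6.0000·x − 12.0000·y = q_1−q_3 = -6.0000
solve first two rows → x=3.0000, y=2.0000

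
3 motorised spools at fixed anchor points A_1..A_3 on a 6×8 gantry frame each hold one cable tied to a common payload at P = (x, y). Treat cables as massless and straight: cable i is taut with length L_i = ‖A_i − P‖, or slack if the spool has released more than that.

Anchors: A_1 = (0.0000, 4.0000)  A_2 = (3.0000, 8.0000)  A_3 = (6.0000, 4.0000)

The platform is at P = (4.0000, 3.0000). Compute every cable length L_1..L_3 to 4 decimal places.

L_1 = √((0.0000−4.0000)² + (4.0000−3.0000)²) = 4.1231
L_2 = √((3.0000−4.0000)² + (8.0000−3.0000)²) = 5.0990
L_3 = √((6.0000−4.0000)² + (4.0000−3.0000)²) = 2.2361

(4.1231, 5.0990, 2.2361)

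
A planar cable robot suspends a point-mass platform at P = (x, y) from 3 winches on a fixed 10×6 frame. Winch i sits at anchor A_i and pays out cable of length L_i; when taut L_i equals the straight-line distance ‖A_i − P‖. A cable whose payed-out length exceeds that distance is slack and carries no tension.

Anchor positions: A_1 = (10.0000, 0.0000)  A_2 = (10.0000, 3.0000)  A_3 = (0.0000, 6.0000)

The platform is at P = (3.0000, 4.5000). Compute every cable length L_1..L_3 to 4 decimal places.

(8.3217, 7.1589, 3.3541)

L_1 = √((10.0000−3.0000)² + (0.0000−4.5000)²) = 8.3217
L_2 = √((10.0000−3.0000)² + (3.0000−4.5000)²) = 7.1589
L_3 = √((0.0000−3.0000)² + (6.0000−4.5000)²) = 3.3541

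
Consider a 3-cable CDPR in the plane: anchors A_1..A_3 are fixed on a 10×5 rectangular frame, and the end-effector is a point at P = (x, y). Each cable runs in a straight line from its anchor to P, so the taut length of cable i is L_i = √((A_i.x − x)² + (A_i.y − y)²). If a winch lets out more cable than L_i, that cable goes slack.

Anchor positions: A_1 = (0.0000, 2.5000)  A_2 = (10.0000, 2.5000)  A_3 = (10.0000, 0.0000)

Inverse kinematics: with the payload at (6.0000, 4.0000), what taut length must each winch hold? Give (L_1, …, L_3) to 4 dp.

(6.1847, 4.2720, 5.6569)

L_1 = √((0.0000−6.0000)² + (2.5000−4.0000)²) = 6.1847
L_2 = √((10.0000−6.0000)² + (2.5000−4.0000)²) = 4.2720
L_3 = √((10.0000−6.0000)² + (0.0000−4.0000)²) = 5.6569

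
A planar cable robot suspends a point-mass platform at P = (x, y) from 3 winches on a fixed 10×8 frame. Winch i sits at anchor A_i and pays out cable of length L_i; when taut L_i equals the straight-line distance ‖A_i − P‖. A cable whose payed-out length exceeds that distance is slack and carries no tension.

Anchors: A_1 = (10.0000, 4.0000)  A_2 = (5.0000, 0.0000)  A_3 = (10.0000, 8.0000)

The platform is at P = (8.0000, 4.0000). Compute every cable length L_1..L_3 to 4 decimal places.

(2.0000, 5.0000, 4.4721)

L_1 = √((10.0000−8.0000)² + (4.0000−4.0000)²) = 2.0000
L_2 = √((5.0000−8.0000)² + (0.0000−4.0000)²) = 5.0000
L_3 = √((10.0000−8.0000)² + (8.0000−4.0000)²) = 4.4721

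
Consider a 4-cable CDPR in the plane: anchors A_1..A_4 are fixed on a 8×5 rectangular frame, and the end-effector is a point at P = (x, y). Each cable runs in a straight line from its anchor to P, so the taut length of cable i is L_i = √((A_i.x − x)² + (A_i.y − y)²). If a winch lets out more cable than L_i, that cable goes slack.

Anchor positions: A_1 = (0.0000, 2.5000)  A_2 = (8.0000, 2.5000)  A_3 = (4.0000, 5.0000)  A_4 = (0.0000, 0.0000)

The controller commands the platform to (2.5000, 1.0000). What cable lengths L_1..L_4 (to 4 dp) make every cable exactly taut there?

L_1 = √((0.0000−2.5000)² + (2.5000−1.0000)²) = 2.9155
L_2 = √((8.0000−2.5000)² + (2.5000−1.0000)²) = 5.7009
L_3 = √((4.0000−2.5000)² + (5.0000−1.0000)²) = 4.2720
L_4 = √((0.0000−2.5000)² + (0.0000−1.0000)²) = 2.6926

(2.9155, 5.7009, 4.2720, 2.6926)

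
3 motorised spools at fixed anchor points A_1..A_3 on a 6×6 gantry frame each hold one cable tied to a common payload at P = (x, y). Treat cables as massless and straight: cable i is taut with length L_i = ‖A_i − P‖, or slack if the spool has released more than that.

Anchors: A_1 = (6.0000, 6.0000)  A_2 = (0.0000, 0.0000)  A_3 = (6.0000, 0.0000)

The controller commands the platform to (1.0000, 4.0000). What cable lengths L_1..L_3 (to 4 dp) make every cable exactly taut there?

cable 1: Δx=5.0000, Δy=2.0000; L_1 = √(Δx²+Δy²) = 5.3852
cable 2: Δx=-1.0000, Δy=-4.0000; L_2 = √(Δx²+Δy²) = 4.1231
cable 3: Δx=5.0000, Δy=-4.0000; L_3 = √(Δx²+Δy²) = 6.4031

(5.3852, 4.1231, 6.4031)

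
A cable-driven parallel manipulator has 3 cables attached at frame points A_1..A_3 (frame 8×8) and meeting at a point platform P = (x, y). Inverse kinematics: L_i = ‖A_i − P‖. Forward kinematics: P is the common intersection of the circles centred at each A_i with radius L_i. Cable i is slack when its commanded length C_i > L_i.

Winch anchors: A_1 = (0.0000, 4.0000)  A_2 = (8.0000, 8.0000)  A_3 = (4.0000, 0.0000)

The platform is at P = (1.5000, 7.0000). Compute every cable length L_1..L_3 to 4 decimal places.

(3.3541, 6.5765, 7.4330)

cable 1: Δx=-1.5000, Δy=-3.0000; L_1 = √(Δx²+Δy²) = 3.3541
cable 2: Δx=6.5000, Δy=1.0000; L_2 = √(Δx²+Δy²) = 6.5765
cable 3: Δx=2.5000, Δy=-7.0000; L_3 = √(Δx²+Δy²) = 7.4330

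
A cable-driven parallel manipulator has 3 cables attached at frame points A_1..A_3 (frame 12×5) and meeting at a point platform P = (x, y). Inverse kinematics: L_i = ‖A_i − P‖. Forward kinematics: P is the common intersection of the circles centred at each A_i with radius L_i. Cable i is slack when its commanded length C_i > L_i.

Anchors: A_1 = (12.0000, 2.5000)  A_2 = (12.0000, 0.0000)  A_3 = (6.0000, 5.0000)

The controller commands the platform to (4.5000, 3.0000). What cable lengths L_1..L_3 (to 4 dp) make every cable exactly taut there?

(7.5166, 8.0777, 2.5000)

cable 1: Δx=7.5000, Δy=-0.5000; L_1 = √(Δx²+Δy²) = 7.5166
cable 2: Δx=7.5000, Δy=-3.0000; L_2 = √(Δx²+Δy²) = 8.0777
cable 3: Δx=1.5000, Δy=2.0000; L_3 = √(Δx²+Δy²) = 2.5000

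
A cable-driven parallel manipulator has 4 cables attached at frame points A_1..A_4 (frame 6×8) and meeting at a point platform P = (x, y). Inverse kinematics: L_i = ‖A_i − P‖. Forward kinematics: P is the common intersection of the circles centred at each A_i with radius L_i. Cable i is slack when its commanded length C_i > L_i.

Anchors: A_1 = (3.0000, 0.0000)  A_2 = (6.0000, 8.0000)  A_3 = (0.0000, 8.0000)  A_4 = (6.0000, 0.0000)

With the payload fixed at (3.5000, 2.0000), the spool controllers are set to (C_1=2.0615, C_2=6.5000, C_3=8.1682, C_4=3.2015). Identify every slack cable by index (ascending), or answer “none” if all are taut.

cable 1: √((-0.5000)²+(-2.0000)²)=2.0616, C_1=2.0615: taut
cable 2: √((2.5000)²+(6.0000)²)=6.5000, C_2=6.5000: taut
cable 3: √((-3.5000)²+(6.0000)²)=6.9462, C_3=8.1682: slack
cable 4: √((2.5000)²+(-2.0000)²)=3.2016, C_4=3.2015: taut

3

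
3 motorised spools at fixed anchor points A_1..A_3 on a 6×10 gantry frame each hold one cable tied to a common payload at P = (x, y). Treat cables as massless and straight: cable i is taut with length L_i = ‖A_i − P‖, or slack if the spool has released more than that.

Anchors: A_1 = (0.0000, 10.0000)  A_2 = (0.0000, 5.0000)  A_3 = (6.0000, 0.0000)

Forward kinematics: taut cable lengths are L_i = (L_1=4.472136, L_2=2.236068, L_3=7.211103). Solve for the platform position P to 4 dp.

(2.0000, 6.0000)

expand ‖A_i−P‖²=L_i² and subtract eq 1 (k_i ≔ ‖A_i‖²−L_i²)
k_1 = 0.0000+100.0000−20.0000 = 80.0000
eq1−eq2 → [0.0000  10.0000]·P = 60.0000
eq1−eq3 → [-12.0000  20.0000]·P = 96.0000
2×2 solve → P = (2.0000, 6.0000)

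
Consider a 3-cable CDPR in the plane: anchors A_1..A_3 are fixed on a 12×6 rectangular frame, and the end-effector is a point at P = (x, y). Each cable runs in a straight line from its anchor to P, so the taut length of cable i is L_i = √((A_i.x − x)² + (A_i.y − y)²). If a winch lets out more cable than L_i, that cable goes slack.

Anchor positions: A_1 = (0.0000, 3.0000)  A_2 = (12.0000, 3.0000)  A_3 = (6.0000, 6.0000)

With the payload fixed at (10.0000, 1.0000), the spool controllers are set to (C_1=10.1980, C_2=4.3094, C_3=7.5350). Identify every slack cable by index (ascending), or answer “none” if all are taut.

2, 3

i=1: geometric 10.1980 vs commanded 10.1980 ⇒ taut
i=2: geometric 2.8284 vs commanded 4.3094 ⇒ slack
i=3: geometric 6.4031 vs commanded 7.5350 ⇒ slack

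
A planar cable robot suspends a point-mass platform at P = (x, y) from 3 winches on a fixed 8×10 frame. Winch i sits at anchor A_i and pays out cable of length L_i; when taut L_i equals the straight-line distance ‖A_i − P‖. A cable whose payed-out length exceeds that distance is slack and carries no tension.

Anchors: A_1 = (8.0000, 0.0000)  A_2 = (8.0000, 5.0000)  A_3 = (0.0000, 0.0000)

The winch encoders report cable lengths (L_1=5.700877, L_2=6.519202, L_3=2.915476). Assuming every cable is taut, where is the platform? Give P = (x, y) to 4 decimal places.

expand ‖A_i−P‖²=L_i² and subtract eq 1 (c_i ≔ ‖A_i‖²−L_i²)
c_1 = 64.0000+0.0000−32.5000 = 31.5000
eq1−eq2 → [0.0000  -10.0000]·P = -15.0000
eq1−eq3 → [16.0000  0.0000]·P = 40.0000
2×2 solve → P = (2.5000, 1.5000)

(2.5000, 1.5000)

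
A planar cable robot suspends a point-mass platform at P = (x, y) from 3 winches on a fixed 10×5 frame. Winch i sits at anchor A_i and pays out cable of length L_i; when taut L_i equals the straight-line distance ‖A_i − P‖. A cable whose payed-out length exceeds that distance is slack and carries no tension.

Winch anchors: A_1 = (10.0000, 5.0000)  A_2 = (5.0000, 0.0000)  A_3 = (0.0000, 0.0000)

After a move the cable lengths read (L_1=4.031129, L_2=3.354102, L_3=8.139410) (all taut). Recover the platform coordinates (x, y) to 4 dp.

expand ‖A_i−P‖²=L_i² and subtract eq 1 (c_i ≔ ‖A_i‖²−L_i²)
c_1 = 100.0000+25.0000−16.2500 = 108.7500
eq1−eq2 → [10.0000  10.0000]·P = 95.0000
eq1−eq3 → [20.0000  10.0000]·P = 175.0000
2×2 solve → P = (8.0000, 1.5000)

(8.0000, 1.5000)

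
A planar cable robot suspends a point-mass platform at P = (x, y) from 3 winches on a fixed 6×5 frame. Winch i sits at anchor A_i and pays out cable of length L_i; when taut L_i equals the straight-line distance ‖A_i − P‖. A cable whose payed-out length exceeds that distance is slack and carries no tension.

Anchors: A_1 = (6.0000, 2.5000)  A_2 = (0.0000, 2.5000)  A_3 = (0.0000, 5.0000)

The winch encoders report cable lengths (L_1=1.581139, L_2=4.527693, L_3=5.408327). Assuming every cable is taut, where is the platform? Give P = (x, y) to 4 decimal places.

(4.5000, 2.0000)

circle eqns → linear via eq_j − eq_1; set k_j = A_j·A_j − L_j²
k_1 = 36.0000+6.2500−2.5000 = 39.7500
12.0000·x + 0.0000·y = k_1−k_2 = 54.0000
12.0000·x − 5.0000·y = k_1−k_3 = 44.0000
solve first two rows → x=4.5000, y=2.0000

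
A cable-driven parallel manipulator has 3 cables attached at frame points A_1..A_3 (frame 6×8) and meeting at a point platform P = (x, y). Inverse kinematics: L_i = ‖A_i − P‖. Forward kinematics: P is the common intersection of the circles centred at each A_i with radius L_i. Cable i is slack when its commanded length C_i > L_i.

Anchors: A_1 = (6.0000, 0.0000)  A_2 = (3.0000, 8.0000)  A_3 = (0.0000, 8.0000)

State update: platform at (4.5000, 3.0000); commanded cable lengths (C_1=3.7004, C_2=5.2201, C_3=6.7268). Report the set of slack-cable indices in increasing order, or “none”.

cable 1: √((1.5000)²+(-3.0000)²)=3.3541, C_1=3.7004: slack
cable 2: √((-1.5000)²+(5.0000)²)=5.2202, C_2=5.2201: taut
cable 3: √((-4.5000)²+(5.0000)²)=6.7268, C_3=6.7268: taut

1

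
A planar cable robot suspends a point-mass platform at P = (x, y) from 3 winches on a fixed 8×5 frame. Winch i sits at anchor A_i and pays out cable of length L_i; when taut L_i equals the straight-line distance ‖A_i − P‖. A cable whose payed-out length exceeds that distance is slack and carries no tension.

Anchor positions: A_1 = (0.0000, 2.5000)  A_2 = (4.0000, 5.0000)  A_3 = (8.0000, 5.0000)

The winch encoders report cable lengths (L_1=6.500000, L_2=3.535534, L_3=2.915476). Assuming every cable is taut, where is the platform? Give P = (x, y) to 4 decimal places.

(6.5000, 2.5000)

expand ‖A_i−P‖²=L_i² and subtract eq 1 (q_i ≔ ‖A_i‖²−L_i²)
q_1 = 0.0000+6.2500−42.2500 = -36.0000
eq1−eq2 → [-8.0000  -5.0000]·P = -64.5000
eq1−eq3 → [-16.0000  -5.0000]·P = -116.5000
2×2 solve → P = (6.5000, 2.5000)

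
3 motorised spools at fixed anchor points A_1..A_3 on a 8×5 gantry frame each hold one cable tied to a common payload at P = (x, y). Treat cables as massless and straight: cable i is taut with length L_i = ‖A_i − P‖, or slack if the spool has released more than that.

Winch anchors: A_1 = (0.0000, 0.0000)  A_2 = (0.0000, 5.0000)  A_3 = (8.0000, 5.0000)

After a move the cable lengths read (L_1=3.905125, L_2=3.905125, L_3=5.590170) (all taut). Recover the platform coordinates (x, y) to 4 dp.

(3.0000, 2.5000)

each cable: (A_i−P)·(A_i−P) = L_i²; let c_i = ‖A_i‖²−L_i²
c_1 = 0.0000+0.0000−15.2500 = -15.2500
row 1: 0.0000x − 10.0000y = -25.0000  (c_2=9.7500)
row 2: -16.0000x − 10.0000y = -73.0000  (c_3=57.7500)
Cramer on rows 1–2 → x = 3.0000, y = 2.5000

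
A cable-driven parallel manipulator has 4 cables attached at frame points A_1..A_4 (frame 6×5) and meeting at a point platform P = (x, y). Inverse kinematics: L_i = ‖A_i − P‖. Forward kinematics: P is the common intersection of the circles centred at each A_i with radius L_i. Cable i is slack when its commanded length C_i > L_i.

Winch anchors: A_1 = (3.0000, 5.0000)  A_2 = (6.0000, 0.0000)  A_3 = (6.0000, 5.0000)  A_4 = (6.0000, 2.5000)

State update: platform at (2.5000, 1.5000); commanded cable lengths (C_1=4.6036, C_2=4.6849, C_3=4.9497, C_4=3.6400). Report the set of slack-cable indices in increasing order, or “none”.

1, 2

cable 1: L_1 = ‖A_1−P‖ = 3.5355;  C_1 = 4.6036 → slack
cable 2: L_2 = ‖A_2−P‖ = 3.8079;  C_2 = 4.6849 → slack
cable 3: L_3 = ‖A_3−P‖ = 4.9497;  C_3 = 4.9497 → taut
cable 4: L_4 = ‖A_4−P‖ = 3.6401;  C_4 = 3.6400 → taut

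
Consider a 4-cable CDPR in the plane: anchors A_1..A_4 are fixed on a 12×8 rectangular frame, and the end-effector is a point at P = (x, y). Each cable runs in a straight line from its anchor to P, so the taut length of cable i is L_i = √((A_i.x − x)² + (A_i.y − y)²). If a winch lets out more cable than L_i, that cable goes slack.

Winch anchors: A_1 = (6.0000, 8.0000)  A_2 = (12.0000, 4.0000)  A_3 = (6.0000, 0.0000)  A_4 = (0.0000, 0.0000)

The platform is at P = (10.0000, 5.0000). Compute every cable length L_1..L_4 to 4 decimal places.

cable 1: Δx=-4.0000, Δy=3.0000; L_1 = √(Δx²+Δy²) = 5.0000
cable 2: Δx=2.0000, Δy=-1.0000; L_2 = √(Δx²+Δy²) = 2.2361
cable 3: Δx=-4.0000, Δy=-5.0000; L_3 = √(Δx²+Δy²) = 6.4031
cable 4: Δx=-10.0000, Δy=-5.0000; L_4 = √(Δx²+Δy²) = 11.1803

(5.0000, 2.2361, 6.4031, 11.1803)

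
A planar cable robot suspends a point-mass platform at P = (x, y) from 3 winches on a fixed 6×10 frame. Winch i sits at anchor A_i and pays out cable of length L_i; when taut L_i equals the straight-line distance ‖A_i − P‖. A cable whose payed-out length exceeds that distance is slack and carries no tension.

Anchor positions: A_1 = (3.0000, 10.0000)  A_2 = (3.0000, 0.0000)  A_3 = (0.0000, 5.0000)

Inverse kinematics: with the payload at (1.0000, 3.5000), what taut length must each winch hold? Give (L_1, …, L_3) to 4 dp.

(6.8007, 4.0311, 1.8028)

cable 1: Δx=2.0000, Δy=6.5000; L_1 = √(Δx²+Δy²) = 6.8007
cable 2: Δx=2.0000, Δy=-3.5000; L_2 = √(Δx²+Δy²) = 4.0311
cable 3: Δx=-1.0000, Δy=1.5000; L_3 = √(Δx²+Δy²) = 1.8028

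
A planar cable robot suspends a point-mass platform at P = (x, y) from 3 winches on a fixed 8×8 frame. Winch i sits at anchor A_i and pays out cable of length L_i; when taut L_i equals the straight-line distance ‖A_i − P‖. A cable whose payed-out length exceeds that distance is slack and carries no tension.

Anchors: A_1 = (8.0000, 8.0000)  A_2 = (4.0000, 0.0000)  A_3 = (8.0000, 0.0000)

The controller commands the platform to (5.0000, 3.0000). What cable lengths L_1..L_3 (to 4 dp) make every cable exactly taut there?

(5.8310, 3.1623, 4.2426)

L_1: Δ = A_1−P = (3.0000, 5.0000) → ‖Δ‖ = √34.0000 = 5.8310
L_2: Δ = A_2−P = (-1.0000, -3.0000) → ‖Δ‖ = √10.0000 = 3.1623
L_3: Δ = A_3−P = (3.0000, -3.0000) → ‖Δ‖ = √18.0000 = 4.2426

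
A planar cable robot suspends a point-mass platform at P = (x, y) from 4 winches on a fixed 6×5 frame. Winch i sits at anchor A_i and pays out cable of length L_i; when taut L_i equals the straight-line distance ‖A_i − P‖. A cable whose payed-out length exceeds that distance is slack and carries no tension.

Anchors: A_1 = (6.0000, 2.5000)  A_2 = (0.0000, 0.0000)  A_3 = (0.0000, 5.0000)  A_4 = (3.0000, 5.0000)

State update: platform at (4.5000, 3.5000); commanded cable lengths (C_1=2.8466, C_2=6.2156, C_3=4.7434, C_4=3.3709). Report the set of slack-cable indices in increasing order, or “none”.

cable 1: L_1 = ‖A_1−P‖ = 1.8028;  C_1 = 2.8466 → slack
cable 2: L_2 = ‖A_2−P‖ = 5.7009;  C_2 = 6.2156 → slack
cable 3: L_3 = ‖A_3−P‖ = 4.7434;  C_3 = 4.7434 → taut
cable 4: L_4 = ‖A_4−P‖ = 2.1213;  C_4 = 3.3709 → slack

1, 2, 4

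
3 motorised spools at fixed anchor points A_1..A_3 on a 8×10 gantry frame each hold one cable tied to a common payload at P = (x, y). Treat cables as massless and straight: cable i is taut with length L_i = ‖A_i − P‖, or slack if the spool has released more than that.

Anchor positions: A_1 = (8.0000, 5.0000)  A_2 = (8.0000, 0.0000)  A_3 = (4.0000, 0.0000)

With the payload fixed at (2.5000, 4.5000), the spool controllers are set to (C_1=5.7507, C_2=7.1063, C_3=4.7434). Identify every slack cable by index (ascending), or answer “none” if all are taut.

1

i=1: geometric 5.5227 vs commanded 5.7507 ⇒ slack
i=2: geometric 7.1063 vs commanded 7.1063 ⇒ taut
i=3: geometric 4.7434 vs commanded 4.7434 ⇒ taut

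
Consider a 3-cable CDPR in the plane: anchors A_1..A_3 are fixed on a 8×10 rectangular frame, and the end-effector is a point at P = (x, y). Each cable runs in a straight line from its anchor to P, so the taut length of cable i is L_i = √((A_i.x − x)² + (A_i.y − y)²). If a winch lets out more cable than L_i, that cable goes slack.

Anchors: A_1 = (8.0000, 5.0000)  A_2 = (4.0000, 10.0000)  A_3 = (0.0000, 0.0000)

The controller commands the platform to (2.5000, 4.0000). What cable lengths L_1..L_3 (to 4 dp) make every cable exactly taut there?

L_1: Δ = A_1−P = (5.5000, 1.0000) → ‖Δ‖ = √31.2500 = 5.5902
L_2: Δ = A_2−P = (1.5000, 6.0000) → ‖Δ‖ = √38.2500 = 6.1847
L_3: Δ = A_3−P = (-2.5000, -4.0000) → ‖Δ‖ = √22.2500 = 4.7170

(5.5902, 6.1847, 4.7170)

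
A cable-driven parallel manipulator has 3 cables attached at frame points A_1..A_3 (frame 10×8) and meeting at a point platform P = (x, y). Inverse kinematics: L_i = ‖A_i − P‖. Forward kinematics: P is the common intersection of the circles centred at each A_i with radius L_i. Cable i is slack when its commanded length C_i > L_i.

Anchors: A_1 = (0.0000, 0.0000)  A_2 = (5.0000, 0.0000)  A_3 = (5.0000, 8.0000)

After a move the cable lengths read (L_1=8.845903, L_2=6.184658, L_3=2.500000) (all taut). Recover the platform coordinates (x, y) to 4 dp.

each cable: (A_i−P)·(A_i−P) = L_i²; let c_i = ‖A_i‖²−L_i²
c_1 = 0.0000+0.0000−78.2500 = -78.2500
row 1: -10.0000x + 0.0000y = -65.0000  (c_2=-13.2500)
row 2: -10.0000x − 16.0000y = -161.0000  (c_3=82.7500)
Cramer on rows 1–2 → x = 6.5000, y = 6.0000

(6.5000, 6.0000)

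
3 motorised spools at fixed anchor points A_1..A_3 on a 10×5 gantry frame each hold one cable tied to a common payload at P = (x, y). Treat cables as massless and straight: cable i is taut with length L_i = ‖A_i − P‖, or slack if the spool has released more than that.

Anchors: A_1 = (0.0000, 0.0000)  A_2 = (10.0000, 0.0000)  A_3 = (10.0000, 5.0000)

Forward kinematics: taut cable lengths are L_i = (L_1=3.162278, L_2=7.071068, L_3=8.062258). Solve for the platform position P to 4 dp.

(3.0000, 1.0000)

each cable: (A_i−P)·(A_i−P) = L_i²; let q_i = ‖A_i‖²−L_i²
q_1 = 0.0000+0.0000−10.0000 = -10.0000
row 1: -20.0000x + 0.0000y = -60.0000  (q_2=50.0000)
row 2: -20.0000x − 10.0000y = -70.0000  (q_3=60.0000)
Cramer on rows 1–2 → x = 3.0000, y = 1.0000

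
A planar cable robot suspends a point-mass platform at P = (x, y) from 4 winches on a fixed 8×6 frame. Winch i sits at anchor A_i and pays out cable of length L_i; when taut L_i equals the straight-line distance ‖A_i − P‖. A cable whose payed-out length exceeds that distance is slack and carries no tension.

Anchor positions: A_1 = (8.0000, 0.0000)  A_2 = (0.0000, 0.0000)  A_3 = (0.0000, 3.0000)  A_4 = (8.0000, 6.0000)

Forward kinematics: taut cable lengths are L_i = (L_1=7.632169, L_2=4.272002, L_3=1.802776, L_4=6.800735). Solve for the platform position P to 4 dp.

circle eqns → linear via eq_j − eq_1; set q_j = A_j·A_j − L_j²
q_1 = 64.0000+0.0000−58.2500 = 5.7500
16.0000·x + 0.0000·y = q_1−q_2 = 24.0000
16.0000·x − 6.0000·y = q_1−q_3 = 0.0000
0.0000·x − 12.0000·y = q_1−q_4 = -48.0000
solve first two rows → x=1.5000, y=4.0000
check cable 4: ‖A_4−P‖² = 46.2500 ≈ L_4² = 46.2500 ✓

(1.5000, 4.0000)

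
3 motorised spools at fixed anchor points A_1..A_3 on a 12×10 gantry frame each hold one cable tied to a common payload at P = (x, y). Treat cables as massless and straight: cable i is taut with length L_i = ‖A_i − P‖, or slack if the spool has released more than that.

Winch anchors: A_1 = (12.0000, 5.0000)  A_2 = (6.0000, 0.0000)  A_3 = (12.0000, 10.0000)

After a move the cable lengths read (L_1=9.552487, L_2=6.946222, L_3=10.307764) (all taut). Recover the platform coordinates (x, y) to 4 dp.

circle eqns → linear via eq_j − eq_1; set q_j = A_j·A_j − L_j²
q_1 = 144.0000+25.0000−91.2500 = 77.7500
12.0000·x + 10.0000·y = q_1−q_2 = 90.0000
0.0000·x − 10.0000·y = q_1−q_3 = -60.0000
solve first two rows → x=2.5000, y=6.0000

(2.5000, 6.0000)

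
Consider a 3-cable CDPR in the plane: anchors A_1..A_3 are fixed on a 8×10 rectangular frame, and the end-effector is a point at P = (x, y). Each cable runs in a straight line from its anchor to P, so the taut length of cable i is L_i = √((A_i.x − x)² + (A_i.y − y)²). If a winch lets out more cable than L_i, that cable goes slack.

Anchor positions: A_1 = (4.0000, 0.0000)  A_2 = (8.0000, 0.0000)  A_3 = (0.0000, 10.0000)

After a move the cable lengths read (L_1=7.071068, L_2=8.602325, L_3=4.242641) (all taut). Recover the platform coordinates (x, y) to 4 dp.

(3.0000, 7.0000)

each cable: (A_i−P)·(A_i−P) = L_i²; let q_i = ‖A_i‖²−L_i²
q_1 = 16.0000+0.0000−50.0000 = -34.0000
row 1: -8.0000x + 0.0000y = -24.0000  (q_2=-10.0000)
row 2: 8.0000x − 20.0000y = -116.0000  (q_3=82.0000)
Cramer on rows 1–2 → x = 3.0000, y = 7.0000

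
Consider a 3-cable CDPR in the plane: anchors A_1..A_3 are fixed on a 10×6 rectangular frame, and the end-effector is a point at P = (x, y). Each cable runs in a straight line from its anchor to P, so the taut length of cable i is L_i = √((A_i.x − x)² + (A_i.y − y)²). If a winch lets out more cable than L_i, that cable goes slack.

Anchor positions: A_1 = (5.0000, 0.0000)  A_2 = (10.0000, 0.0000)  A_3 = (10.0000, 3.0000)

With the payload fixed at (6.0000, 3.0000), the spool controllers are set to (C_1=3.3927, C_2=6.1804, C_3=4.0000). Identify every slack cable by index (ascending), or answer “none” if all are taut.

1, 2

cable 1: √((-1.0000)²+(-3.0000)²)=3.1623, C_1=3.3927: slack
cable 2: √((4.0000)²+(-3.0000)²)=5.0000, C_2=6.1804: slack
cable 3: √((4.0000)²+(0.0000)²)=4.0000, C_3=4.0000: taut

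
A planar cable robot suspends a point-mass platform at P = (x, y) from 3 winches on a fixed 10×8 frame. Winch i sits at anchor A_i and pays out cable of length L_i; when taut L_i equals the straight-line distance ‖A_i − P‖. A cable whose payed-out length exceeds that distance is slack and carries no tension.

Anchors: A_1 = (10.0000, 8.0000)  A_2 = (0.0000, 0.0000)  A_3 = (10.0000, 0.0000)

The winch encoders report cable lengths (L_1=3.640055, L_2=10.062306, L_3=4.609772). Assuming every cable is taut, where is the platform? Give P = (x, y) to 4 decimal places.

circle eqns → linear via eq_j − eq_1; set c_j = A_j·A_j − L_j²
c_1 = 100.0000+64.0000−13.2500 = 150.7500
20.0000·x + 16.0000·y = c_1−c_2 = 252.0000
0.0000·x + 16.0000·y = c_1−c_3 = 72.0000
solve first two rows → x=9.0000, y=4.5000

(9.0000, 4.5000)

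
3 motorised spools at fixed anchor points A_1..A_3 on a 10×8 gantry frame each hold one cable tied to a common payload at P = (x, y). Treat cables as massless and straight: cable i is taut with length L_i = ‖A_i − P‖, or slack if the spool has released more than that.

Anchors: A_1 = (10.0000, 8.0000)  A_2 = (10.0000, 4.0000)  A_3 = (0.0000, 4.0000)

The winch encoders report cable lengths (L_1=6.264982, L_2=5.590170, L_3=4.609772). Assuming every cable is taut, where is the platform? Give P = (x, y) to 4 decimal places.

(4.5000, 5.0000)

expand ‖A_i−P‖²=L_i² and subtract eq 1 (q_i ≔ ‖A_i‖²−L_i²)
q_1 = 100.0000+64.0000−39.2500 = 124.7500
eq1−eq2 → [0.0000  8.0000]·P = 40.0000
eq1−eq3 → [20.0000  8.0000]·P = 130.0000
2×2 solve → P = (4.5000, 5.0000)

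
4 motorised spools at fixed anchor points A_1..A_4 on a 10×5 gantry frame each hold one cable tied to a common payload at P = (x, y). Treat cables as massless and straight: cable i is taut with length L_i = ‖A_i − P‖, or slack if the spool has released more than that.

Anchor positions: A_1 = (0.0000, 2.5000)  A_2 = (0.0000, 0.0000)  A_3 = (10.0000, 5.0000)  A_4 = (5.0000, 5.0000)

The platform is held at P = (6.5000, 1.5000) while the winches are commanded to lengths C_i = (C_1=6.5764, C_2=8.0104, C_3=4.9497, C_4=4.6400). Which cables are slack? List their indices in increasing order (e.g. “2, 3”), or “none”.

2, 4

cable 1: L_1 = ‖A_1−P‖ = 6.5765;  C_1 = 6.5764 → taut
cable 2: L_2 = ‖A_2−P‖ = 6.6708;  C_2 = 8.0104 → slack
cable 3: L_3 = ‖A_3−P‖ = 4.9497;  C_3 = 4.9497 → taut
cable 4: L_4 = ‖A_4−P‖ = 3.8079;  C_4 = 4.6400 → slack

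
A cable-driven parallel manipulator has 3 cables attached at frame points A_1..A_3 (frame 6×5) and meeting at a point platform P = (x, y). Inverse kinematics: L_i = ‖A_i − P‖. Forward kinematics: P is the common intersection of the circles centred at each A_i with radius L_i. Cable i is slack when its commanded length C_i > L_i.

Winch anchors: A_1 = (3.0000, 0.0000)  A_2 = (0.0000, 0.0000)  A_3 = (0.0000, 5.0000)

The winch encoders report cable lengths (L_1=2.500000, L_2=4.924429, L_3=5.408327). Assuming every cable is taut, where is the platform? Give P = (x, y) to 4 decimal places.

expand ‖A_i−P‖²=L_i² and subtract eq 1 (q_i ≔ ‖A_i‖²−L_i²)
q_1 = 9.0000+0.0000−6.2500 = 2.7500
eq1−eq2 → [6.0000  0.0000]·P = 27.0000
eq1−eq3 → [6.0000  -10.0000]·P = 7.0000
2×2 solve → P = (4.5000, 2.0000)

(4.5000, 2.0000)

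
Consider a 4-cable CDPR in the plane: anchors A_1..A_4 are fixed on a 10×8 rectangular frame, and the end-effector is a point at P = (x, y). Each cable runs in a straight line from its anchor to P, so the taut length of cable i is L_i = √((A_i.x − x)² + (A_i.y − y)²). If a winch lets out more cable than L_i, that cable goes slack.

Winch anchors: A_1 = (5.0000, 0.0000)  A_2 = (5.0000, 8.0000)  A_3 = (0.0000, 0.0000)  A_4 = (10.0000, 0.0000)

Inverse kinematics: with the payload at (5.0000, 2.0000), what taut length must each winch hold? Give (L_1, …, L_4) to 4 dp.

(2.0000, 6.0000, 5.3852, 5.3852)

cable 1: Δx=0.0000, Δy=-2.0000; L_1 = √(Δx²+Δy²) = 2.0000
cable 2: Δx=0.0000, Δy=6.0000; L_2 = √(Δx²+Δy²) = 6.0000
cable 3: Δx=-5.0000, Δy=-2.0000; L_3 = √(Δx²+Δy²) = 5.3852
cable 4: Δx=5.0000, Δy=-2.0000; L_4 = √(Δx²+Δy²) = 5.3852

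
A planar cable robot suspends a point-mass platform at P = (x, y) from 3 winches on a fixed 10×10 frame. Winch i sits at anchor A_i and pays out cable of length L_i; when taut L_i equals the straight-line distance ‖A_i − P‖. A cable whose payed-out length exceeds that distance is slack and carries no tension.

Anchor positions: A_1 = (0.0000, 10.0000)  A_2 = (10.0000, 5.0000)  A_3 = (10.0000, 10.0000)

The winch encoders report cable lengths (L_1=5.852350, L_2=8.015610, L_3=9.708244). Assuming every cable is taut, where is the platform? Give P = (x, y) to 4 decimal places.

each cable: (A_i−P)·(A_i−P) = L_i²; let q_i = ‖A_i‖²−L_i²
q_1 = 0.0000+100.0000−34.2500 = 65.7500
row 1: -20.0000x + 10.0000y = 5.0000  (q_2=60.7500)
row 2: -20.0000x + 0.0000y = -40.0000  (q_3=105.7500)
Cramer on rows 1–2 → x = 2.0000, y = 4.5000

(2.0000, 4.5000)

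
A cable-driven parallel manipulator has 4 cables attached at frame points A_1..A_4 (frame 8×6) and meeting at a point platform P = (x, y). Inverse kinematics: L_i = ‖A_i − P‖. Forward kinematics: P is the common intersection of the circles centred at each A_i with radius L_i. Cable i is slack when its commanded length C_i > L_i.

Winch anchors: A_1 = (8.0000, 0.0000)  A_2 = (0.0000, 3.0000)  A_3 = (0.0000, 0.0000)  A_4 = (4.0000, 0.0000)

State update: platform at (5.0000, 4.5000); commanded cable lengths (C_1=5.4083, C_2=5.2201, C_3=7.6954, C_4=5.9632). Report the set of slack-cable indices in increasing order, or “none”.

i=1: geometric 5.4083 vs commanded 5.4083 ⇒ taut
i=2: geometric 5.2202 vs commanded 5.2201 ⇒ taut
i=3: geometric 6.7268 vs commanded 7.6954 ⇒ slack
i=4: geometric 4.6098 vs commanded 5.9632 ⇒ slack

3, 4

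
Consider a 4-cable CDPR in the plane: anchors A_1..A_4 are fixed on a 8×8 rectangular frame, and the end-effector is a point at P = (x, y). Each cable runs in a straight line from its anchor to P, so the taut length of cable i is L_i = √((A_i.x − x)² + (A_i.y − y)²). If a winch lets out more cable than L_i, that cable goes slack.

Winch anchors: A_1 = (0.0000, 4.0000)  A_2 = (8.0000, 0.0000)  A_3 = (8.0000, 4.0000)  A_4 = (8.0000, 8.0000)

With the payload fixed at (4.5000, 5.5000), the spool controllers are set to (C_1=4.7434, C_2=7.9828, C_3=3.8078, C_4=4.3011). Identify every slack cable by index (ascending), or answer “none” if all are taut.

2

i=1: geometric 4.7434 vs commanded 4.7434 ⇒ taut
i=2: geometric 6.5192 vs commanded 7.9828 ⇒ slack
i=3: geometric 3.8079 vs commanded 3.8078 ⇒ taut
i=4: geometric 4.3012 vs commanded 4.3011 ⇒ taut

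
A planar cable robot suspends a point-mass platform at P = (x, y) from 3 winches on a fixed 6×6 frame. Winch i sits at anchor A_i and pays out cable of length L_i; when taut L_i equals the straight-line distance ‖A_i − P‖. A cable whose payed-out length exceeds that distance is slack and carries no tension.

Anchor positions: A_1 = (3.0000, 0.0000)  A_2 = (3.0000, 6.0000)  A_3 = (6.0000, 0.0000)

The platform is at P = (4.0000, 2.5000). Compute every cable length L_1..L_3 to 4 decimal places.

L_1: Δ = A_1−P = (-1.0000, -2.5000) → ‖Δ‖ = √7.2500 = 2.6926
L_2: Δ = A_2−P = (-1.0000, 3.5000) → ‖Δ‖ = √13.2500 = 3.6401
L_3: Δ = A_3−P = (2.0000, -2.5000) → ‖Δ‖ = √10.2500 = 3.2016

(2.6926, 3.6401, 3.2016)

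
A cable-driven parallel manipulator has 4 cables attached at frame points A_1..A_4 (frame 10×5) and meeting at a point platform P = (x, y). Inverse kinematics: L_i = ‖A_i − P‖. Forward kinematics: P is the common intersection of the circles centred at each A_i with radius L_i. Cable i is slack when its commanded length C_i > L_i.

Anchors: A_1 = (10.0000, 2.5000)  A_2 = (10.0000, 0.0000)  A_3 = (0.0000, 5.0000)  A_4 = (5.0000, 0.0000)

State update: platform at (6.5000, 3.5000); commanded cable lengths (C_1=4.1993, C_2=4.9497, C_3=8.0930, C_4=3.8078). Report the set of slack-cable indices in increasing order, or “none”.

1, 3

cable 1: √((3.5000)²+(-1.0000)²)=3.6401, C_1=4.1993: slack
cable 2: √((3.5000)²+(-3.5000)²)=4.9497, C_2=4.9497: taut
cable 3: √((-6.5000)²+(1.5000)²)=6.6708, C_3=8.0930: slack
cable 4: √((-1.5000)²+(-3.5000)²)=3.8079, C_4=3.8078: taut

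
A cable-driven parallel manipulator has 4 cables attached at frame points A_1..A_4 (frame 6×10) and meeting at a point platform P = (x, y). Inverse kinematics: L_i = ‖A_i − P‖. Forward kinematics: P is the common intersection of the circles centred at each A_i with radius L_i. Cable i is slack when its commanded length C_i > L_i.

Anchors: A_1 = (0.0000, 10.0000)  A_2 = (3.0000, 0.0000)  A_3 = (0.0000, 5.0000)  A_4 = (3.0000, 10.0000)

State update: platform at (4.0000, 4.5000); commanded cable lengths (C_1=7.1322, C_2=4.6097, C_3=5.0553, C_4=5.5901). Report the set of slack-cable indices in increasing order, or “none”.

i=1: geometric 6.8007 vs commanded 7.1322 ⇒ slack
i=2: geometric 4.6098 vs commanded 4.6097 ⇒ taut
i=3: geometric 4.0311 vs commanded 5.0553 ⇒ slack
i=4: geometric 5.5902 vs commanded 5.5901 ⇒ taut

1, 3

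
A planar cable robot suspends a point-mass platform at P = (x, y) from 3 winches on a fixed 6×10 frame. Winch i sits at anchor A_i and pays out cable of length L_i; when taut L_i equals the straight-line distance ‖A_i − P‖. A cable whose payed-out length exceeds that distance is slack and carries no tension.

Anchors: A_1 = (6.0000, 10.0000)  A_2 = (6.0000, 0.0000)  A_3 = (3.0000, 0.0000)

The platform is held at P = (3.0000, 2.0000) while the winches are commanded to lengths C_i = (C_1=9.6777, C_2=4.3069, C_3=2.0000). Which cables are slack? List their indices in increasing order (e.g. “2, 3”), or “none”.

cable 1: L_1 = ‖A_1−P‖ = 8.5440;  C_1 = 9.6777 → slack
cable 2: L_2 = ‖A_2−P‖ = 3.6056;  C_2 = 4.3069 → slack
cable 3: L_3 = ‖A_3−P‖ = 2.0000;  C_3 = 2.0000 → taut

1, 2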